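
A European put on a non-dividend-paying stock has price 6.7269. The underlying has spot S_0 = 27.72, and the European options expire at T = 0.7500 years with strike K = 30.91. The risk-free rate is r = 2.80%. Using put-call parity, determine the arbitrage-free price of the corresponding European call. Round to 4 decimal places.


Answer: Call price = 4.1792

Derivation:
Put-call parity: C - P = S_0 * exp(-qT) - K * exp(-rT).
S_0 * exp(-qT) = 27.7200 * 1.00000000 = 27.72000000
K * exp(-rT) = 30.9100 * 0.97921896 = 30.26765819
C = P + S*exp(-qT) - K*exp(-rT)
C = 6.7269 + 27.72000000 - 30.26765819 = 4.1792


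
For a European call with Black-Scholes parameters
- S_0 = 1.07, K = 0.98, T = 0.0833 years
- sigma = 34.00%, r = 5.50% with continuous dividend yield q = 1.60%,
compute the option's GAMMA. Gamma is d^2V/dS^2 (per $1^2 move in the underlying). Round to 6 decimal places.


d1 = 0.9775285842; d2 = 0.8793986703
phi(d1) = 0.2474072290; exp(-qT) = 0.9986680878; exp(-rT) = 0.9954289791
Gamma = exp(-qT) * phi(d1) / (S * sigma * sqrt(T)) = 0.9986680878 * 0.2474072290 / (1.0700 * 0.3400 * 0.2886173938) = 2.353143

Answer: Gamma = 2.353143


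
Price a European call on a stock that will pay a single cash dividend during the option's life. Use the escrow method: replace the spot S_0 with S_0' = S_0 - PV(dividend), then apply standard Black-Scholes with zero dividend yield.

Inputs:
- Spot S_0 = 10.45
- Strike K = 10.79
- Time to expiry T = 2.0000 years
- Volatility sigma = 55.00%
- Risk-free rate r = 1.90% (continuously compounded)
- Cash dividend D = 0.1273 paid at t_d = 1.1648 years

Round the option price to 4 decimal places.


PV(D) = D * exp(-r * t_d) = 0.1273 * 0.97811190 = 0.12451364
S_0' = S_0 - PV(D) = 10.4500 - 0.12451364 = 10.32548636
d1 = (ln(S_0'/K) + (r + sigma^2/2)*T) / (sigma*sqrt(T)) = 0.38118900
d2 = d1 - sigma*sqrt(T) = -0.39662845
exp(-rT) = 0.96271294
N(d1) = 0.64846850; N(d2) = 0.34582073
C = S_0' * N(d1) - K * exp(-rT) * N(d2) = 10.32548636 * 0.64846850 - 10.7900 * 0.96271294 * 0.34582073 = 3.1035

Answer: Price = 3.1035


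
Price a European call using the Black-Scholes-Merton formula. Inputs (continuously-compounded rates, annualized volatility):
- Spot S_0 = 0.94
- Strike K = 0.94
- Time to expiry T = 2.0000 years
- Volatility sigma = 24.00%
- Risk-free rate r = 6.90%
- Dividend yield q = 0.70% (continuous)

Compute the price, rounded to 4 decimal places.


Answer: Price = 0.1794

Derivation:
d1 = (ln(S/K) + (r - q + 0.5*sigma^2) * T) / (sigma * sqrt(T)) = 0.53504413
d2 = d1 - sigma * sqrt(T) = 0.19563288
exp(-rT) = 0.87109869; exp(-qT) = 0.98609754
C = S_0 * exp(-qT) * N(d1) - K * exp(-rT) * N(d2)
N(d1) = 0.70369033; N(d2) = 0.57755124
C = 0.9400 * 0.98609754 * 0.70369033 - 0.9400 * 0.87109869 * 0.57755124 = 0.1794


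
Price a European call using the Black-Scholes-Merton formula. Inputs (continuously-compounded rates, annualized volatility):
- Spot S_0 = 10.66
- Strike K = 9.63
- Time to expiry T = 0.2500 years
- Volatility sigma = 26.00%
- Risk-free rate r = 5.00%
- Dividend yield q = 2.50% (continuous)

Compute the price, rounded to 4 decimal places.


Answer: Price = 1.2318

Derivation:
d1 = (ln(S/K) + (r - q + 0.5*sigma^2) * T) / (sigma * sqrt(T)) = 0.89473225
d2 = d1 - sigma * sqrt(T) = 0.76473225
exp(-rT) = 0.98757780; exp(-qT) = 0.99376949
C = S_0 * exp(-qT) * N(d1) - K * exp(-rT) * N(d2)
N(d1) = 0.81453488; N(d2) = 0.77778450
C = 10.6600 * 0.99376949 * 0.81453488 - 9.6300 * 0.98757780 * 0.77778450 = 1.2318


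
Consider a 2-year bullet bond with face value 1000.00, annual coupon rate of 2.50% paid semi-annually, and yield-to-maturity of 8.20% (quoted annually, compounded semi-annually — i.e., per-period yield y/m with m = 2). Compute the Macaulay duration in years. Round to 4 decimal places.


Answer: Macaulay duration = 1.9609 years

Derivation:
Coupon per period c = face * coupon_rate / m = 12.500000
Periods per year m = 2; per-period yield y/m = 0.041000
Number of cashflows N = 4
Cashflows (t years, CF_t, discount factor 1/(1+y/m)^(m*t), PV):
  t = 0.5000: CF_t = 12.500000, DF = 0.960615, PV = 12.007685
  t = 1.0000: CF_t = 12.500000, DF = 0.922781, PV = 11.534760
  t = 1.5000: CF_t = 12.500000, DF = 0.886437, PV = 11.080461
  t = 2.0000: CF_t = 1012.500000, DF = 0.851524, PV = 862.168425
Price P = sum_t PV_t = 896.791331
Macaulay numerator sum_t t * PV_t:
  t * PV_t at t = 0.5000: 6.003842
  t * PV_t at t = 1.0000: 11.534760
  t * PV_t at t = 1.5000: 16.620691
  t * PV_t at t = 2.0000: 1724.336850
Macaulay duration D = (sum_t t * PV_t) / P = 1758.496144 / 896.791331 = 1.960875


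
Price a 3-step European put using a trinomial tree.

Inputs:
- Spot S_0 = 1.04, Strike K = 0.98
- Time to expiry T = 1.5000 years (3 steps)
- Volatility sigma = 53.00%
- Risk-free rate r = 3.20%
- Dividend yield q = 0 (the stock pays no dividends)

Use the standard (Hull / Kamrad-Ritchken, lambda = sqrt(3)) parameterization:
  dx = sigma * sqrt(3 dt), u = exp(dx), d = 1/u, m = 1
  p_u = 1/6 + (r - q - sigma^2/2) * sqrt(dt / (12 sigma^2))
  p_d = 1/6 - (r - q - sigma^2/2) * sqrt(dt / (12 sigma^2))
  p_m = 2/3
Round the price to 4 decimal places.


Answer: Price = V(0,0) = 0.1872

Derivation:
dt = T/N = 0.500000; dx = sigma*sqrt(3*dt) = 0.649115
u = exp(dx) = 1.913846; d = 1/u = 0.522508
p_u = 0.124898, p_m = 0.666667, p_d = 0.208435
Discount per step: exp(-r*dt) = 0.984127
Stock lattice S(k, j) with j the centered position index:
  k=0: S(0,+0) = 1.0400
  k=1: S(1,-1) = 0.5434; S(1,+0) = 1.0400; S(1,+1) = 1.9904
  k=2: S(2,-2) = 0.2839; S(2,-1) = 0.5434; S(2,+0) = 1.0400; S(2,+1) = 1.9904; S(2,+2) = 3.8093
  k=3: S(3,-3) = 0.1484; S(3,-2) = 0.2839; S(3,-1) = 0.5434; S(3,+0) = 1.0400; S(3,+1) = 1.9904; S(3,+2) = 3.8093; S(3,+3) = 7.2904
Terminal payoffs V(N, j) = max(K - S_T, 0):
  V(3,-3) = 0.831641; V(3,-2) = 0.696065; V(3,-1) = 0.436592; V(3,+0) = 0.000000; V(3,+1) = 0.000000; V(3,+2) = 0.000000; V(3,+3) = 0.000000
Backward induction: V(k, j) = exp(-r*dt) * [p_u * V(k+1, j+1) + p_m * V(k+1, j) + p_d * V(k+1, j-1)]
  V(2,-2) = exp(-r*dt) * [p_u*0.436592 + p_m*0.696065 + p_d*0.831641] = 0.680933
  V(2,-1) = exp(-r*dt) * [p_u*0.000000 + p_m*0.436592 + p_d*0.696065] = 0.429223
  V(2,+0) = exp(-r*dt) * [p_u*0.000000 + p_m*0.000000 + p_d*0.436592] = 0.089557
  V(2,+1) = exp(-r*dt) * [p_u*0.000000 + p_m*0.000000 + p_d*0.000000] = 0.000000
  V(2,+2) = exp(-r*dt) * [p_u*0.000000 + p_m*0.000000 + p_d*0.000000] = 0.000000
  V(1,-1) = exp(-r*dt) * [p_u*0.089557 + p_m*0.429223 + p_d*0.680933] = 0.432292
  V(1,+0) = exp(-r*dt) * [p_u*0.000000 + p_m*0.089557 + p_d*0.429223] = 0.146802
  V(1,+1) = exp(-r*dt) * [p_u*0.000000 + p_m*0.000000 + p_d*0.089557] = 0.018370
  V(0,+0) = exp(-r*dt) * [p_u*0.018370 + p_m*0.146802 + p_d*0.432292] = 0.187247


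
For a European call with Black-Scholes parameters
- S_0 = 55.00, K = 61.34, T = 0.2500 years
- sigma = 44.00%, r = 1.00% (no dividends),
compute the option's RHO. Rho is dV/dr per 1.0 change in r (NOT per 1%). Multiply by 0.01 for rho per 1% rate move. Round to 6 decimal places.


Answer: Rho = 4.223043

Derivation:
d1 = -0.3745407884; d2 = -0.5945407884
phi(d1) = 0.3719190952; exp(-qT) = 1.0000000000; exp(-rT) = 0.9975031224
N(d2) = 0.2760752349
Rho = K*T*exp(-rT)*N(d2) = 61.3400 * 0.2500 * 0.9975031224 * 0.2760752349 = 4.223043


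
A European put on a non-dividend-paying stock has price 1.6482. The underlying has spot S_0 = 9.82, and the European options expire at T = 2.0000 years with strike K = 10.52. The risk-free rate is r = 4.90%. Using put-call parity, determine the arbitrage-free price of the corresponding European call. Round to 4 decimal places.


Answer: Call price = 1.9303

Derivation:
Put-call parity: C - P = S_0 * exp(-qT) - K * exp(-rT).
S_0 * exp(-qT) = 9.8200 * 1.00000000 = 9.82000000
K * exp(-rT) = 10.5200 * 0.90664890 = 9.53794647
C = P + S*exp(-qT) - K*exp(-rT)
C = 1.6482 + 9.82000000 - 9.53794647 = 1.9303


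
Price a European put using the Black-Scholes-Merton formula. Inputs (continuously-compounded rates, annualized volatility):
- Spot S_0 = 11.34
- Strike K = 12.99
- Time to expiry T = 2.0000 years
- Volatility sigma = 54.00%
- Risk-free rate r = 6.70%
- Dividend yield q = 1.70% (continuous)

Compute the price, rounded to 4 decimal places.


d1 = (ln(S/K) + (r - q + 0.5*sigma^2) * T) / (sigma * sqrt(T)) = 0.33490210
d2 = d1 - sigma * sqrt(T) = -0.42877323
exp(-rT) = 0.87459006; exp(-qT) = 0.96657150
P = K * exp(-rT) * N(-d2) - S_0 * exp(-qT) * N(-d1)
N(-d1) = 0.36884947; N(-d2) = 0.66595587
P = 12.9900 * 0.87459006 * 0.66595587 - 11.3400 * 0.96657150 * 0.36884947 = 3.5229

Answer: Price = 3.5229


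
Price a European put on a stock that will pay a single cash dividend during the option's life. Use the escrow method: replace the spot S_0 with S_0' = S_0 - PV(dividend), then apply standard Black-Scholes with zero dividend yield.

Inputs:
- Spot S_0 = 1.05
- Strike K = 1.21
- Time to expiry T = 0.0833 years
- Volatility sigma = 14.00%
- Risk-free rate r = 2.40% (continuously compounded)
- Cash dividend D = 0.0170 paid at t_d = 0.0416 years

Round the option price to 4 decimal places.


PV(D) = D * exp(-r * t_d) = 0.0170 * 0.99900210 = 0.01698304
S_0' = S_0 - PV(D) = 1.0500 - 0.01698304 = 1.03301696
d1 = (ln(S_0'/K) + (r + sigma^2/2)*T) / (sigma*sqrt(T)) = -3.84397205
d2 = d1 - sigma*sqrt(T) = -3.88437848
exp(-rT) = 0.99800280
N(-d1) = 0.99993947; N(-d2) = 0.99994870
P = K * exp(-rT) * N(-d2) - S_0' * N(-d1) = 1.2100 * 0.99800280 * 0.99994870 - 1.03301696 * 0.99993947 = 0.1746

Answer: Price = 0.1746


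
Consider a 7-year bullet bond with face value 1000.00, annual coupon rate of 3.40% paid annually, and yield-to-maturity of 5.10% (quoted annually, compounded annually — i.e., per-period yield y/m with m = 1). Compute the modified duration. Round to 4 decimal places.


Answer: Modified duration = 5.9989

Derivation:
Coupon per period c = face * coupon_rate / m = 34.000000
Periods per year m = 1; per-period yield y/m = 0.051000
Number of cashflows N = 7
Cashflows (t years, CF_t, discount factor 1/(1+y/m)^(m*t), PV):
  t = 1.0000: CF_t = 34.000000, DF = 0.951475, PV = 32.350143
  t = 2.0000: CF_t = 34.000000, DF = 0.905304, PV = 30.780345
  t = 3.0000: CF_t = 34.000000, DF = 0.861374, PV = 29.286722
  t = 4.0000: CF_t = 34.000000, DF = 0.819576, PV = 27.865578
  t = 5.0000: CF_t = 34.000000, DF = 0.779806, PV = 26.513395
  t = 6.0000: CF_t = 34.000000, DF = 0.741965, PV = 25.226827
  t = 7.0000: CF_t = 1034.000000, DF = 0.705961, PV = 729.964142
Price P = sum_t PV_t = 901.987151
First compute Macaulay numerator sum_t t * PV_t:
  t * PV_t at t = 1.0000: 32.350143
  t * PV_t at t = 2.0000: 61.560690
  t * PV_t at t = 3.0000: 87.860167
  t * PV_t at t = 4.0000: 111.462311
  t * PV_t at t = 5.0000: 132.566973
  t * PV_t at t = 6.0000: 151.360959
  t * PV_t at t = 7.0000: 5109.748991
Macaulay duration D = 5686.910235 / 901.987151 = 6.304868
Modified duration = D / (1 + y/m) = 6.304868 / (1 + 0.051000) = 5.998923


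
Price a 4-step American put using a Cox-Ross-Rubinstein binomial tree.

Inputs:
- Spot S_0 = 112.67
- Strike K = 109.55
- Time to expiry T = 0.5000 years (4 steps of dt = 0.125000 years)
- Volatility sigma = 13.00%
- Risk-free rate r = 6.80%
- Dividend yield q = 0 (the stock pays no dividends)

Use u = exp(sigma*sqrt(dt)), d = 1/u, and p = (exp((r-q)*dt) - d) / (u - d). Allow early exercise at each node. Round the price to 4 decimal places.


dt = T/N = 0.125000
u = exp(sigma*sqrt(dt)) = 1.047035; d = 1/u = 0.955078
p = (exp((r-q)*dt) - d) / (u - d) = 0.581341
Discount per step: exp(-r*dt) = 0.991536
Stock lattice S(k, i) with i counting down-moves:
  k=0: S(0,0) = 112.6700
  k=1: S(1,0) = 117.9694; S(1,1) = 107.6087
  k=2: S(2,0) = 123.5180; S(2,1) = 112.6700; S(2,2) = 102.7747
  k=3: S(3,0) = 129.3276; S(3,1) = 117.9694; S(3,2) = 107.6087; S(3,3) = 98.1579
  k=4: S(4,0) = 135.4105; S(4,1) = 123.5180; S(4,2) = 112.6700; S(4,3) = 102.7747; S(4,4) = 93.7485
Terminal payoffs V(N, i) = max(K - S_T, 0):
  V(4,0) = 0.000000; V(4,1) = 0.000000; V(4,2) = 0.000000; V(4,3) = 6.775290; V(4,4) = 15.801522
Backward induction: V(k, i) = exp(-r*dt) * [p * V(k+1, i) + (1-p) * V(k+1, i+1)]; then take max(V_cont, immediate exercise) for American.
  V(3,0) = exp(-r*dt) * [p*0.000000 + (1-p)*0.000000] = 0.000000; exercise = 0.000000; V(3,0) = max -> 0.000000
  V(3,1) = exp(-r*dt) * [p*0.000000 + (1-p)*0.000000] = 0.000000; exercise = 0.000000; V(3,1) = max -> 0.000000
  V(3,2) = exp(-r*dt) * [p*0.000000 + (1-p)*6.775290] = 2.812529; exercise = 1.941327; V(3,2) = max -> 2.812529
  V(3,3) = exp(-r*dt) * [p*6.775290 + (1-p)*15.801522] = 10.464875; exercise = 11.392104; V(3,3) = max -> 11.392104
  V(2,0) = exp(-r*dt) * [p*0.000000 + (1-p)*0.000000] = 0.000000; exercise = 0.000000; V(2,0) = max -> 0.000000
  V(2,1) = exp(-r*dt) * [p*0.000000 + (1-p)*2.812529] = 1.167525; exercise = 0.000000; V(2,1) = max -> 1.167525
  V(2,2) = exp(-r*dt) * [p*2.812529 + (1-p)*11.392104] = 6.350240; exercise = 6.775290; V(2,2) = max -> 6.775290
  V(1,0) = exp(-r*dt) * [p*0.000000 + (1-p)*1.167525] = 0.484658; exercise = 0.000000; V(1,0) = max -> 0.484658
  V(1,1) = exp(-r*dt) * [p*1.167525 + (1-p)*6.775290] = 3.485515; exercise = 1.941327; V(1,1) = max -> 3.485515
  V(0,0) = exp(-r*dt) * [p*0.484658 + (1-p)*3.485515] = 1.726259; exercise = 0.000000; V(0,0) = max -> 1.726259

Answer: Price = V(0,0) = 1.7263


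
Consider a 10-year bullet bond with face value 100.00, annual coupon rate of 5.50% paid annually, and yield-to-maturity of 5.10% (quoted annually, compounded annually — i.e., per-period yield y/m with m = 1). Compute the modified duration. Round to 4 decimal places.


Coupon per period c = face * coupon_rate / m = 5.500000
Periods per year m = 1; per-period yield y/m = 0.051000
Number of cashflows N = 10
Cashflows (t years, CF_t, discount factor 1/(1+y/m)^(m*t), PV):
  t = 1.0000: CF_t = 5.500000, DF = 0.951475, PV = 5.233111
  t = 2.0000: CF_t = 5.500000, DF = 0.905304, PV = 4.979173
  t = 3.0000: CF_t = 5.500000, DF = 0.861374, PV = 4.737558
  t = 4.0000: CF_t = 5.500000, DF = 0.819576, PV = 4.507667
  t = 5.0000: CF_t = 5.500000, DF = 0.779806, PV = 4.288931
  t = 6.0000: CF_t = 5.500000, DF = 0.741965, PV = 4.080810
  t = 7.0000: CF_t = 5.500000, DF = 0.705961, PV = 3.882788
  t = 8.0000: CF_t = 5.500000, DF = 0.671705, PV = 3.694375
  t = 9.0000: CF_t = 5.500000, DF = 0.639110, PV = 3.515105
  t = 10.0000: CF_t = 105.500000, DF = 0.608097, PV = 64.154230
Price P = sum_t PV_t = 103.073749
First compute Macaulay numerator sum_t t * PV_t:
  t * PV_t at t = 1.0000: 5.233111
  t * PV_t at t = 2.0000: 9.958347
  t * PV_t at t = 3.0000: 14.212674
  t * PV_t at t = 4.0000: 18.030668
  t * PV_t at t = 5.0000: 21.444657
  t * PV_t at t = 6.0000: 24.484861
  t * PV_t at t = 7.0000: 27.179516
  t * PV_t at t = 8.0000: 29.554999
  t * PV_t at t = 9.0000: 31.635941
  t * PV_t at t = 10.0000: 641.542304
Macaulay duration D = 823.277078 / 103.073749 = 7.987262
Modified duration = D / (1 + y/m) = 7.987262 / (1 + 0.051000) = 7.599679

Answer: Modified duration = 7.5997


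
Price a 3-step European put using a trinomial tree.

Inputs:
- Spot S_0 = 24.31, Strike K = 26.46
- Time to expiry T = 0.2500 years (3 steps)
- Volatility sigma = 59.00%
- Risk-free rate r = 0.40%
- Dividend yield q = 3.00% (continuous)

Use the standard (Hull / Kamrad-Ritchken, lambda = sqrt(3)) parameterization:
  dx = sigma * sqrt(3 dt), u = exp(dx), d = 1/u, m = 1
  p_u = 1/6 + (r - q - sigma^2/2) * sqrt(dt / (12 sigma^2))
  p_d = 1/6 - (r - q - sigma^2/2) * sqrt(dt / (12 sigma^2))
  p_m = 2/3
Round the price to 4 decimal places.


dt = T/N = 0.083333; dx = sigma*sqrt(3*dt) = 0.295000
u = exp(dx) = 1.343126; d = 1/u = 0.744532
p_u = 0.138411, p_m = 0.666667, p_d = 0.194922
Discount per step: exp(-r*dt) = 0.999667
Stock lattice S(k, j) with j the centered position index:
  k=0: S(0,+0) = 24.3100
  k=1: S(1,-1) = 18.0996; S(1,+0) = 24.3100; S(1,+1) = 32.6514
  k=2: S(2,-2) = 13.4757; S(2,-1) = 18.0996; S(2,+0) = 24.3100; S(2,+1) = 32.6514; S(2,+2) = 43.8550
  k=3: S(3,-3) = 10.0331; S(3,-2) = 13.4757; S(3,-1) = 18.0996; S(3,+0) = 24.3100; S(3,+1) = 32.6514; S(3,+2) = 43.8550; S(3,+3) = 58.9028
Terminal payoffs V(N, j) = max(K - S_T, 0):
  V(3,-3) = 16.426918; V(3,-2) = 12.984304; V(3,-1) = 8.360437; V(3,+0) = 2.150000; V(3,+1) = 0.000000; V(3,+2) = 0.000000; V(3,+3) = 0.000000
Backward induction: V(k, j) = exp(-r*dt) * [p_u * V(k+1, j+1) + p_m * V(k+1, j) + p_d * V(k+1, j-1)]
  V(2,-2) = exp(-r*dt) * [p_u*8.360437 + p_m*12.984304 + p_d*16.426918] = 13.011014
  V(2,-1) = exp(-r*dt) * [p_u*2.150000 + p_m*8.360437 + p_d*12.984304] = 8.399339
  V(2,+0) = exp(-r*dt) * [p_u*0.000000 + p_m*2.150000 + p_d*8.360437] = 3.061948
  V(2,+1) = exp(-r*dt) * [p_u*0.000000 + p_m*0.000000 + p_d*2.150000] = 0.418943
  V(2,+2) = exp(-r*dt) * [p_u*0.000000 + p_m*0.000000 + p_d*0.000000] = 0.000000
  V(1,-1) = exp(-r*dt) * [p_u*3.061948 + p_m*8.399339 + p_d*13.011014] = 8.556651
  V(1,+0) = exp(-r*dt) * [p_u*0.418943 + p_m*3.061948 + p_d*8.399339] = 3.735258
  V(1,+1) = exp(-r*dt) * [p_u*0.000000 + p_m*0.418943 + p_d*3.061948] = 0.875846
  V(0,+0) = exp(-r*dt) * [p_u*0.875846 + p_m*3.735258 + p_d*8.556651] = 4.277855

Answer: Price = V(0,0) = 4.2779


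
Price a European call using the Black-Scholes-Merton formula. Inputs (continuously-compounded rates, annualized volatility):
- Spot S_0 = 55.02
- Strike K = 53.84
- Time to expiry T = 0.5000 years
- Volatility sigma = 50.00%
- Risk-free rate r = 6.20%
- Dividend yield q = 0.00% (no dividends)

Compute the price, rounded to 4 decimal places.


Answer: Price = 9.0163

Derivation:
d1 = (ln(S/K) + (r - q + 0.5*sigma^2) * T) / (sigma * sqrt(T)) = 0.32577843
d2 = d1 - sigma * sqrt(T) = -0.02777496
exp(-rT) = 0.96947557; exp(-qT) = 1.00000000
C = S_0 * exp(-qT) * N(d1) - K * exp(-rT) * N(d2)
N(d1) = 0.62770400; N(d2) = 0.48892082
C = 55.0200 * 1.00000000 * 0.62770400 - 53.8400 * 0.96947557 * 0.48892082 = 9.0163


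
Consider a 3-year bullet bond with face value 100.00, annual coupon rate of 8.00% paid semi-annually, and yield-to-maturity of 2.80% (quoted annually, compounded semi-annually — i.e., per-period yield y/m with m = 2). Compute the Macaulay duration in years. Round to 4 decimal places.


Coupon per period c = face * coupon_rate / m = 4.000000
Periods per year m = 2; per-period yield y/m = 0.014000
Number of cashflows N = 6
Cashflows (t years, CF_t, discount factor 1/(1+y/m)^(m*t), PV):
  t = 0.5000: CF_t = 4.000000, DF = 0.986193, PV = 3.944773
  t = 1.0000: CF_t = 4.000000, DF = 0.972577, PV = 3.890309
  t = 1.5000: CF_t = 4.000000, DF = 0.959149, PV = 3.836597
  t = 2.0000: CF_t = 4.000000, DF = 0.945906, PV = 3.783626
  t = 2.5000: CF_t = 4.000000, DF = 0.932847, PV = 3.731386
  t = 3.0000: CF_t = 104.000000, DF = 0.919967, PV = 95.676573
Price P = sum_t PV_t = 114.863263
Macaulay numerator sum_t t * PV_t:
  t * PV_t at t = 0.5000: 1.972387
  t * PV_t at t = 1.0000: 3.890309
  t * PV_t at t = 1.5000: 5.754895
  t * PV_t at t = 2.0000: 7.567251
  t * PV_t at t = 2.5000: 9.328466
  t * PV_t at t = 3.0000: 287.029718
Macaulay duration D = (sum_t t * PV_t) / P = 315.543025 / 114.863263 = 2.747119

Answer: Macaulay duration = 2.7471 years


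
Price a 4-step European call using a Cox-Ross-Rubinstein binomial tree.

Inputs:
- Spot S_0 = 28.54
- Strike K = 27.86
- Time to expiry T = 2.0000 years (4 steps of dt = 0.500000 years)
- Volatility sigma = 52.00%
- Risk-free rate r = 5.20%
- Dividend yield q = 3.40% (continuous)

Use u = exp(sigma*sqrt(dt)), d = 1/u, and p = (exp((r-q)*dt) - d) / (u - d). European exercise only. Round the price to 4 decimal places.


dt = T/N = 0.500000
u = exp(sigma*sqrt(dt)) = 1.444402; d = 1/u = 0.692328
p = (exp((r-q)*dt) - d) / (u - d) = 0.421119
Discount per step: exp(-r*dt) = 0.974335
Stock lattice S(k, i) with i counting down-moves:
  k=0: S(0,0) = 28.5400
  k=1: S(1,0) = 41.2232; S(1,1) = 19.7590
  k=2: S(2,0) = 59.5429; S(2,1) = 28.5400; S(2,2) = 13.6797
  k=3: S(3,0) = 86.0039; S(3,1) = 41.2232; S(3,2) = 19.7590; S(3,3) = 9.4709
  k=4: S(4,0) = 124.2243; S(4,1) = 59.5429; S(4,2) = 28.5400; S(4,3) = 13.6797; S(4,4) = 6.5569
Terminal payoffs V(N, i) = max(S_T - K, 0):
  V(4,0) = 96.364289; V(4,1) = 31.682936; V(4,2) = 0.680000; V(4,3) = 0.000000; V(4,4) = 0.000000
Backward induction: V(k, i) = exp(-r*dt) * [p * V(k+1, i) + (1-p) * V(k+1, i+1)].
  V(3,0) = exp(-r*dt) * [p*96.364289 + (1-p)*31.682936] = 57.409262
  V(3,1) = exp(-r*dt) * [p*31.682936 + (1-p)*0.680000] = 13.383391
  V(3,2) = exp(-r*dt) * [p*0.680000 + (1-p)*0.000000] = 0.279011
  V(3,3) = exp(-r*dt) * [p*0.000000 + (1-p)*0.000000] = 0.000000
  V(2,0) = exp(-r*dt) * [p*57.409262 + (1-p)*13.383391] = 31.104203
  V(2,1) = exp(-r*dt) * [p*13.383391 + (1-p)*0.279011] = 5.648721
  V(2,2) = exp(-r*dt) * [p*0.279011 + (1-p)*0.000000] = 0.114481
  V(1,0) = exp(-r*dt) * [p*31.104203 + (1-p)*5.648721] = 15.948409
  V(1,1) = exp(-r*dt) * [p*5.648721 + (1-p)*0.114481] = 2.382302
  V(0,0) = exp(-r*dt) * [p*15.948409 + (1-p)*2.382302] = 7.887482

Answer: Price = V(0,0) = 7.8875


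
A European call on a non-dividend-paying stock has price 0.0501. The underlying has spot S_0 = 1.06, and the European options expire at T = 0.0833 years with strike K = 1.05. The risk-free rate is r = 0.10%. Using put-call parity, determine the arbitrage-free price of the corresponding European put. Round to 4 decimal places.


Answer: Put price = 0.0400

Derivation:
Put-call parity: C - P = S_0 * exp(-qT) - K * exp(-rT).
S_0 * exp(-qT) = 1.0600 * 1.00000000 = 1.06000000
K * exp(-rT) = 1.0500 * 0.99991670 = 1.04991254
P = C - S*exp(-qT) + K*exp(-rT)
P = 0.0501 - 1.06000000 + 1.04991254 = 0.0400


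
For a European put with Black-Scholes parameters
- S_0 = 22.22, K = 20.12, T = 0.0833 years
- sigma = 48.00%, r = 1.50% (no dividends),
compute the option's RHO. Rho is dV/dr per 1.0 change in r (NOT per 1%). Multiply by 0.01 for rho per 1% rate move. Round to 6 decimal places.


Answer: Rho = -0.428170

Derivation:
d1 = 0.7949112255; d2 = 0.6563748765
phi(d1) = 0.2908695304; exp(-qT) = 1.0000000000; exp(-rT) = 0.9987512803
N(-d2) = 0.2557914756
Rho = -K*T*exp(-rT)*N(-d2) = -20.1200 * 0.0833 * 0.9987512803 * 0.2557914756 = -0.428170


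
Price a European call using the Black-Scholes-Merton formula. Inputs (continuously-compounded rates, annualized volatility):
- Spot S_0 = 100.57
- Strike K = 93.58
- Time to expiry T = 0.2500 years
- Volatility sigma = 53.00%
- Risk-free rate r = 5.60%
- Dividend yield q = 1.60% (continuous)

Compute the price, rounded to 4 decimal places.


d1 = (ln(S/K) + (r - q + 0.5*sigma^2) * T) / (sigma * sqrt(T)) = 0.44207478
d2 = d1 - sigma * sqrt(T) = 0.17707478
exp(-rT) = 0.98609754; exp(-qT) = 0.99600799
C = S_0 * exp(-qT) * N(d1) - K * exp(-rT) * N(d2)
N(d1) = 0.67078245; N(d2) = 0.57027517
C = 100.5700 * 0.99600799 * 0.67078245 - 93.5800 * 0.98609754 * 0.57027517 = 14.5669

Answer: Price = 14.5669


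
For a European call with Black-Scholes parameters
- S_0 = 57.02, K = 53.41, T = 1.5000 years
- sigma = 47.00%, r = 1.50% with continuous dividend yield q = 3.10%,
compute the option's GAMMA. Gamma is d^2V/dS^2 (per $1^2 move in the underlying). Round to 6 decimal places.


Answer: Gamma = 0.010875

Derivation:
d1 = 0.3597433367; d2 = -0.2158867528
phi(d1) = 0.3739451435; exp(-qT) = 0.9545645606; exp(-rT) = 0.9777512372
Gamma = exp(-qT) * phi(d1) / (S * sigma * sqrt(T)) = 0.9545645606 * 0.3739451435 / (57.0200 * 0.4700 * 1.2247448714) = 0.010875


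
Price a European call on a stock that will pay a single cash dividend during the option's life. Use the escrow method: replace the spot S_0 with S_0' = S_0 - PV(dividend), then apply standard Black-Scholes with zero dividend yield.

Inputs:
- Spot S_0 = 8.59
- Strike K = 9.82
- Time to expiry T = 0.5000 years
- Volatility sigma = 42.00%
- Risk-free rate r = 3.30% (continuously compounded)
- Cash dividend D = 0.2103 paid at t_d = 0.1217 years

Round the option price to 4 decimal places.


PV(D) = D * exp(-r * t_d) = 0.2103 * 0.99599195 = 0.20945711
S_0' = S_0 - PV(D) = 8.5900 - 0.20945711 = 8.38054289
d1 = (ln(S_0'/K) + (r + sigma^2/2)*T) / (sigma*sqrt(T)) = -0.32967482
d2 = d1 - sigma*sqrt(T) = -0.62665967
exp(-rT) = 0.98363538
N(d1) = 0.37082284; N(d2) = 0.26544117
C = S_0' * N(d1) - K * exp(-rT) * N(d2) = 8.38054289 * 0.37082284 - 9.8200 * 0.98363538 * 0.26544117 = 0.5437

Answer: Price = 0.5437


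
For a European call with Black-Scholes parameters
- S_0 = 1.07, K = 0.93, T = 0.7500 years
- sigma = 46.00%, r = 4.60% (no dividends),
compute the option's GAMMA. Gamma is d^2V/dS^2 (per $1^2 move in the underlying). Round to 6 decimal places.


Answer: Gamma = 0.763671

Derivation:
d1 = 0.6377946787; d2 = 0.2394229930
phi(d1) = 0.3255205911; exp(-qT) = 1.0000000000; exp(-rT) = 0.9660883397
Gamma = exp(-qT) * phi(d1) / (S * sigma * sqrt(T)) = 1.0000000000 * 0.3255205911 / (1.0700 * 0.4600 * 0.8660254038) = 0.763671


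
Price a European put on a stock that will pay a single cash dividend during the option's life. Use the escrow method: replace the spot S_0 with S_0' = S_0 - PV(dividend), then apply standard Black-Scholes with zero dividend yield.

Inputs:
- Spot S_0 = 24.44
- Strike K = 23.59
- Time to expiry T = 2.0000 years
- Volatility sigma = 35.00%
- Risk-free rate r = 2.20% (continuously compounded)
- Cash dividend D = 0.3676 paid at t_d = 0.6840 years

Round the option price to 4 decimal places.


Answer: Price = 3.8457

Derivation:
PV(D) = D * exp(-r * t_d) = 0.3676 * 0.98506466 = 0.36210977
S_0' = S_0 - PV(D) = 24.4400 - 0.36210977 = 24.07789023
d1 = (ln(S_0'/K) + (r + sigma^2/2)*T) / (sigma*sqrt(T)) = 0.37773868
d2 = d1 - sigma*sqrt(T) = -0.11723607
exp(-rT) = 0.95695396
N(-d1) = 0.35281236; N(-d2) = 0.54666351
P = K * exp(-rT) * N(-d2) - S_0' * N(-d1) = 23.5900 * 0.95695396 * 0.54666351 - 24.07789023 * 0.35281236 = 3.8457


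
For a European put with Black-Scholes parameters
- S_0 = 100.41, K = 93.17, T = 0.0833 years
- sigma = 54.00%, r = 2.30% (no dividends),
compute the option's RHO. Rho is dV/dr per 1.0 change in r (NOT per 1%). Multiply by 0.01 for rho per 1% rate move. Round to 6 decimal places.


Answer: Rho = -2.627830

Derivation:
d1 = 0.5703890106; d2 = 0.4145356179
phi(d1) = 0.3390490998; exp(-qT) = 1.0000000000; exp(-rT) = 0.9980859342
N(-d2) = 0.3392409438
Rho = -K*T*exp(-rT)*N(-d2) = -93.1700 * 0.0833 * 0.9980859342 * 0.3392409438 = -2.627830


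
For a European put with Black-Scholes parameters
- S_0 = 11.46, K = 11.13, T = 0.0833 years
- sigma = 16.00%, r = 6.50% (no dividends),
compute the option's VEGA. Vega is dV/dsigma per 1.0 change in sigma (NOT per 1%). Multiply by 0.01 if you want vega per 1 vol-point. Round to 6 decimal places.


Answer: Vega = 0.978685

Derivation:
d1 = 0.7730668431; d2 = 0.7268880601
phi(d1) = 0.2958937904; exp(-qT) = 1.0000000000; exp(-rT) = 0.9946001320
Vega = S * exp(-qT) * phi(d1) * sqrt(T) = 11.4600 * 1.0000000000 * 0.2958937904 * 0.2886173938 = 0.978685


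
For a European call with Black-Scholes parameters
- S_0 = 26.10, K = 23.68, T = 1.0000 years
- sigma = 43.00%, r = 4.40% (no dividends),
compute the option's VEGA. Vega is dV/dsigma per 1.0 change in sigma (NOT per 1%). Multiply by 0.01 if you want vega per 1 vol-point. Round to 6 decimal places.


d1 = 0.5436151263; d2 = 0.1136151263
phi(d1) = 0.3441432665; exp(-qT) = 1.0000000000; exp(-rT) = 0.9569539575
Vega = S * exp(-qT) * phi(d1) * sqrt(T) = 26.1000 * 1.0000000000 * 0.3441432665 * 1.0000000000 = 8.982139

Answer: Vega = 8.982139


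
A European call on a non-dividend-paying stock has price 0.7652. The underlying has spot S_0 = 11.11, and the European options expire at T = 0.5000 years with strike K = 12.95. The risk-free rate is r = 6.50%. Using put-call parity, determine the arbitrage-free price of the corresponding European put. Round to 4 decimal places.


Answer: Put price = 2.1911

Derivation:
Put-call parity: C - P = S_0 * exp(-qT) - K * exp(-rT).
S_0 * exp(-qT) = 11.1100 * 1.00000000 = 11.11000000
K * exp(-rT) = 12.9500 * 0.96802245 = 12.53589073
P = C - S*exp(-qT) + K*exp(-rT)
P = 0.7652 - 11.11000000 + 12.53589073 = 2.1911


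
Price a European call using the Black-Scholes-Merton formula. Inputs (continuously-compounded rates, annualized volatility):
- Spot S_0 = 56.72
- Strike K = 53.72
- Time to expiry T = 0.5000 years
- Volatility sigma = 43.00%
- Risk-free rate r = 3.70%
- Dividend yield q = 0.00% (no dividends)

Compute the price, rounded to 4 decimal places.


Answer: Price = 8.7927

Derivation:
d1 = (ln(S/K) + (r - q + 0.5*sigma^2) * T) / (sigma * sqrt(T)) = 0.39159413
d2 = d1 - sigma * sqrt(T) = 0.08753821
exp(-rT) = 0.98167007; exp(-qT) = 1.00000000
C = S_0 * exp(-qT) * N(d1) - K * exp(-rT) * N(d2)
N(d1) = 0.65232094; N(d2) = 0.53487814
C = 56.7200 * 1.00000000 * 0.65232094 - 53.7200 * 0.98167007 * 0.53487814 = 8.7927


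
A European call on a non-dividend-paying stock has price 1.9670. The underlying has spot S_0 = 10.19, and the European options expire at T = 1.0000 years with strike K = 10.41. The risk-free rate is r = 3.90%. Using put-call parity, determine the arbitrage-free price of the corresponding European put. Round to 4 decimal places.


Answer: Put price = 1.7888

Derivation:
Put-call parity: C - P = S_0 * exp(-qT) - K * exp(-rT).
S_0 * exp(-qT) = 10.1900 * 1.00000000 = 10.19000000
K * exp(-rT) = 10.4100 * 0.96175071 = 10.01182488
P = C - S*exp(-qT) + K*exp(-rT)
P = 1.9670 - 10.19000000 + 10.01182488 = 1.7888


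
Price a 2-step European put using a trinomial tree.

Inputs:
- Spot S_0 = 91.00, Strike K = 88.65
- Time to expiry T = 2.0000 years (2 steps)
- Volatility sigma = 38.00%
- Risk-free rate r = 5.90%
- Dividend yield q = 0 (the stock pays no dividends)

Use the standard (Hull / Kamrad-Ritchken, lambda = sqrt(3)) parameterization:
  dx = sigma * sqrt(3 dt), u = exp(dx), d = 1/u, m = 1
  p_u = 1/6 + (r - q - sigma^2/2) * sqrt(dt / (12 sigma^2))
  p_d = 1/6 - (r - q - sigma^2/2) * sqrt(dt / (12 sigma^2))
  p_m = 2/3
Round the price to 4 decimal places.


Answer: Price = V(0,0) = 10.4780

Derivation:
dt = T/N = 1.000000; dx = sigma*sqrt(3*dt) = 0.658179
u = exp(dx) = 1.931273; d = 1/u = 0.517793
p_u = 0.156639, p_m = 0.666667, p_d = 0.176694
Discount per step: exp(-r*dt) = 0.942707
Stock lattice S(k, j) with j the centered position index:
  k=0: S(0,+0) = 91.0000
  k=1: S(1,-1) = 47.1192; S(1,+0) = 91.0000; S(1,+1) = 175.7458
  k=2: S(2,-2) = 24.3980; S(2,-1) = 47.1192; S(2,+0) = 91.0000; S(2,+1) = 175.7458; S(2,+2) = 339.4132
Terminal payoffs V(N, j) = max(K - S_T, 0):
  V(2,-2) = 64.252007; V(2,-1) = 41.530817; V(2,+0) = 0.000000; V(2,+1) = 0.000000; V(2,+2) = 0.000000
Backward induction: V(k, j) = exp(-r*dt) * [p_u * V(k+1, j+1) + p_m * V(k+1, j) + p_d * V(k+1, j-1)]
  V(1,-1) = exp(-r*dt) * [p_u*0.000000 + p_m*41.530817 + p_d*64.252007] = 36.803439
  V(1,+0) = exp(-r*dt) * [p_u*0.000000 + p_m*0.000000 + p_d*41.530817] = 6.917827
  V(1,+1) = exp(-r*dt) * [p_u*0.000000 + p_m*0.000000 + p_d*0.000000] = 0.000000
  V(0,+0) = exp(-r*dt) * [p_u*0.000000 + p_m*6.917827 + p_d*36.803439] = 10.478038


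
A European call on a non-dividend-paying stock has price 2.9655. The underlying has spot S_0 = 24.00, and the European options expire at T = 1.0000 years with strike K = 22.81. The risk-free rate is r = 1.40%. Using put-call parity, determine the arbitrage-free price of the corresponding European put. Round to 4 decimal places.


Answer: Put price = 1.4584

Derivation:
Put-call parity: C - P = S_0 * exp(-qT) - K * exp(-rT).
S_0 * exp(-qT) = 24.0000 * 1.00000000 = 24.00000000
K * exp(-rT) = 22.8100 * 0.98609754 = 22.49288498
P = C - S*exp(-qT) + K*exp(-rT)
P = 2.9655 - 24.00000000 + 22.49288498 = 1.4584


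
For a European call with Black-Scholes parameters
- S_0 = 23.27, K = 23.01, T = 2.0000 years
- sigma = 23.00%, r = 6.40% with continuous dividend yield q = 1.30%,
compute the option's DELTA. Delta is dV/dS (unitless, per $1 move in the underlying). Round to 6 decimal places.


Answer: Delta = 0.677399

Derivation:
d1 = 0.5107649739; d2 = 0.1854958546
phi(d1) = 0.3501551411; exp(-qT) = 0.9743350896; exp(-rT) = 0.8798533791
N(d1) = 0.6952421810
Delta = exp(-qT) * N(d1) = 0.9743350896 * 0.6952421810 = 0.677399


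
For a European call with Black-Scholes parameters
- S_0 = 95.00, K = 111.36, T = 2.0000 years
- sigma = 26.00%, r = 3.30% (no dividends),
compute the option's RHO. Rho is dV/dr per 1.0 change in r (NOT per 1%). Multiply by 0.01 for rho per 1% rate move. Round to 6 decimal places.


d1 = -0.0687832818; d2 = -0.4364788080
phi(d1) = 0.3979996699; exp(-qT) = 1.0000000000; exp(-rT) = 0.9361308643
N(d2) = 0.3312446858
Rho = K*T*exp(-rT)*N(d2) = 111.3600 * 2.0000 * 0.9361308643 * 0.3312446858 = 69.062883

Answer: Rho = 69.062883


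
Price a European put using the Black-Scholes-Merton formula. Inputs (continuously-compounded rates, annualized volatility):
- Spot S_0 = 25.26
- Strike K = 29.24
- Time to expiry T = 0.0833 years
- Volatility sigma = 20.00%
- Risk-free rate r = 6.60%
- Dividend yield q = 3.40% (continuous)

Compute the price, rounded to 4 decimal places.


d1 = (ln(S/K) + (r - q + 0.5*sigma^2) * T) / (sigma * sqrt(T)) = -2.45972559
d2 = d1 - sigma * sqrt(T) = -2.51744907
exp(-rT) = 0.99451729; exp(-qT) = 0.99717181
P = K * exp(-rT) * N(-d2) - S_0 * exp(-qT) * N(-d1)
N(-d1) = 0.99304784; N(-d2) = 0.99408960
P = 29.2400 * 0.99451729 * 0.99408960 - 25.2600 * 0.99717181 * 0.99304784 = 3.8944

Answer: Price = 3.8944


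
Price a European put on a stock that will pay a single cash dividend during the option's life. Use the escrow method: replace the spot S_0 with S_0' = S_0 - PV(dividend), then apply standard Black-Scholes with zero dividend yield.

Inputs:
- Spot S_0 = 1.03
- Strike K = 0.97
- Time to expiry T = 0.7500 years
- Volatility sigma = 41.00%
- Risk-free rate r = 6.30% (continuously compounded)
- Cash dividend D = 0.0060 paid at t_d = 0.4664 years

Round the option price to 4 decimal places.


PV(D) = D * exp(-r * t_d) = 0.0060 * 0.97104429 = 0.00582627
S_0' = S_0 - PV(D) = 1.0300 - 0.00582627 = 1.02417373
d1 = (ln(S_0'/K) + (r + sigma^2/2)*T) / (sigma*sqrt(T)) = 0.46366263
d2 = d1 - sigma*sqrt(T) = 0.10859221
exp(-rT) = 0.95384891
N(-d1) = 0.32144474; N(-d2) = 0.45676297
P = K * exp(-rT) * N(-d2) - S_0' * N(-d1) = 0.9700 * 0.95384891 * 0.45676297 - 1.02417373 * 0.32144474 = 0.0934

Answer: Price = 0.0934


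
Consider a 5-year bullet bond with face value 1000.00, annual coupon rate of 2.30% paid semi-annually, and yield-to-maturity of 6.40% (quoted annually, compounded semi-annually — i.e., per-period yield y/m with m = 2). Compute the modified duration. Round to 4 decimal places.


Answer: Modified duration = 4.5742

Derivation:
Coupon per period c = face * coupon_rate / m = 11.500000
Periods per year m = 2; per-period yield y/m = 0.032000
Number of cashflows N = 10
Cashflows (t years, CF_t, discount factor 1/(1+y/m)^(m*t), PV):
  t = 0.5000: CF_t = 11.500000, DF = 0.968992, PV = 11.143411
  t = 1.0000: CF_t = 11.500000, DF = 0.938946, PV = 10.797879
  t = 1.5000: CF_t = 11.500000, DF = 0.909831, PV = 10.463061
  t = 2.0000: CF_t = 11.500000, DF = 0.881620, PV = 10.138625
  t = 2.5000: CF_t = 11.500000, DF = 0.854283, PV = 9.824249
  t = 3.0000: CF_t = 11.500000, DF = 0.827793, PV = 9.519621
  t = 3.5000: CF_t = 11.500000, DF = 0.802125, PV = 9.224439
  t = 4.0000: CF_t = 11.500000, DF = 0.777253, PV = 8.938410
  t = 4.5000: CF_t = 11.500000, DF = 0.753152, PV = 8.661250
  t = 5.0000: CF_t = 1011.500000, DF = 0.729799, PV = 738.191286
Price P = sum_t PV_t = 826.902229
First compute Macaulay numerator sum_t t * PV_t:
  t * PV_t at t = 0.5000: 5.571705
  t * PV_t at t = 1.0000: 10.797879
  t * PV_t at t = 1.5000: 15.694591
  t * PV_t at t = 2.0000: 20.277250
  t * PV_t at t = 2.5000: 24.560622
  t * PV_t at t = 3.0000: 28.558863
  t * PV_t at t = 3.5000: 32.285536
  t * PV_t at t = 4.0000: 35.753639
  t * PV_t at t = 4.5000: 38.975624
  t * PV_t at t = 5.0000: 3690.956430
Macaulay duration D = 3903.432139 / 826.902229 = 4.720549
Modified duration = D / (1 + y/m) = 4.720549 / (1 + 0.032000) = 4.574175


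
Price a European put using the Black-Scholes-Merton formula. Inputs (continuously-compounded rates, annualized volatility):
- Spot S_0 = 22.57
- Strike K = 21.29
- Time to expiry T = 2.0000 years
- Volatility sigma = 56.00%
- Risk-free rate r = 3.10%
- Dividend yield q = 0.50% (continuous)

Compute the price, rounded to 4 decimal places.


Answer: Price = 5.4125

Derivation:
d1 = (ln(S/K) + (r - q + 0.5*sigma^2) * T) / (sigma * sqrt(T)) = 0.53536079
d2 = d1 - sigma * sqrt(T) = -0.25659881
exp(-rT) = 0.93988289; exp(-qT) = 0.99004983
P = K * exp(-rT) * N(-d2) - S_0 * exp(-qT) * N(-d1)
N(-d1) = 0.29620020; N(-d2) = 0.60125575
P = 21.2900 * 0.93988289 * 0.60125575 - 22.5700 * 0.99004983 * 0.29620020 = 5.4125


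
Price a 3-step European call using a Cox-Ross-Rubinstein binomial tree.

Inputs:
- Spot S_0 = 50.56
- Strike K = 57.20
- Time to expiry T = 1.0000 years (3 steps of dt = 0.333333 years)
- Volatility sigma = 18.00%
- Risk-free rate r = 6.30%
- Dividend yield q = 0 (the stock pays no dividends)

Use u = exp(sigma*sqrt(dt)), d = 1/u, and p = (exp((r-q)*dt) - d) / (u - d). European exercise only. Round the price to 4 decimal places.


Answer: Price = V(0,0) = 2.1271

Derivation:
dt = T/N = 0.333333
u = exp(sigma*sqrt(dt)) = 1.109515; d = 1/u = 0.901295
p = (exp((r-q)*dt) - d) / (u - d) = 0.575964
Discount per step: exp(-r*dt) = 0.979219
Stock lattice S(k, i) with i counting down-moves:
  k=0: S(0,0) = 50.5600
  k=1: S(1,0) = 56.0971; S(1,1) = 45.5695
  k=2: S(2,0) = 62.2406; S(2,1) = 50.5600; S(2,2) = 41.0715
  k=3: S(3,0) = 69.0568; S(3,1) = 56.0971; S(3,2) = 45.5695; S(3,3) = 37.0175
Terminal payoffs V(N, i) = max(S_T - K, 0):
  V(3,0) = 11.856837; V(3,1) = 0.000000; V(3,2) = 0.000000; V(3,3) = 0.000000
Backward induction: V(k, i) = exp(-r*dt) * [p * V(k+1, i) + (1-p) * V(k+1, i+1)].
  V(2,0) = exp(-r*dt) * [p*11.856837 + (1-p)*0.000000] = 6.687192
  V(2,1) = exp(-r*dt) * [p*0.000000 + (1-p)*0.000000] = 0.000000
  V(2,2) = exp(-r*dt) * [p*0.000000 + (1-p)*0.000000] = 0.000000
  V(1,0) = exp(-r*dt) * [p*6.687192 + (1-p)*0.000000] = 3.771540
  V(1,1) = exp(-r*dt) * [p*0.000000 + (1-p)*0.000000] = 0.000000
  V(0,0) = exp(-r*dt) * [p*3.771540 + (1-p)*0.000000] = 2.127128


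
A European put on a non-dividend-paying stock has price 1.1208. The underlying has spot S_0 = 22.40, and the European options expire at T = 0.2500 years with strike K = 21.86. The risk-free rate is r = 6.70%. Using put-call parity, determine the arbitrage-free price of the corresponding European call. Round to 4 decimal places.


Answer: Call price = 2.0239

Derivation:
Put-call parity: C - P = S_0 * exp(-qT) - K * exp(-rT).
S_0 * exp(-qT) = 22.4000 * 1.00000000 = 22.40000000
K * exp(-rT) = 21.8600 * 0.98338950 = 21.49689450
C = P + S*exp(-qT) - K*exp(-rT)
C = 1.1208 + 22.40000000 - 21.49689450 = 2.0239


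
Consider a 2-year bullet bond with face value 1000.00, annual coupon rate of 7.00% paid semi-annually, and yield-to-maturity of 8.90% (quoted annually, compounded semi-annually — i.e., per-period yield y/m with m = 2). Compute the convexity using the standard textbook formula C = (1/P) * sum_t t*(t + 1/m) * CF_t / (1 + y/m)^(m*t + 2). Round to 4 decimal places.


Coupon per period c = face * coupon_rate / m = 35.000000
Periods per year m = 2; per-period yield y/m = 0.044500
Number of cashflows N = 4
Cashflows (t years, CF_t, discount factor 1/(1+y/m)^(m*t), PV):
  t = 0.5000: CF_t = 35.000000, DF = 0.957396, PV = 33.508856
  t = 1.0000: CF_t = 35.000000, DF = 0.916607, PV = 32.081241
  t = 1.5000: CF_t = 35.000000, DF = 0.877556, PV = 30.714448
  t = 2.0000: CF_t = 1035.000000, DF = 0.840168, PV = 869.574053
Price P = sum_t PV_t = 965.878598
Convexity numerator sum_t t*(t + 1/m) * CF_t / (1+y/m)^(m*t + 2):
  t = 0.5000: term = 15.357224
  t = 1.0000: term = 44.108829
  t = 1.5000: term = 84.459222
  t = 2.0000: term = 3985.287786
Convexity = (1/P) * sum = 4129.213061 / 965.878598 = 4.275085

Answer: Convexity = 4.2751


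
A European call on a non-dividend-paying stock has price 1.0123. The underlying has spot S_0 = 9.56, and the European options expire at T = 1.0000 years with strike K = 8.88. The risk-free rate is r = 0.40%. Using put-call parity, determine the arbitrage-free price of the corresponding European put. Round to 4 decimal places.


Answer: Put price = 0.2969

Derivation:
Put-call parity: C - P = S_0 * exp(-qT) - K * exp(-rT).
S_0 * exp(-qT) = 9.5600 * 1.00000000 = 9.56000000
K * exp(-rT) = 8.8800 * 0.99600799 = 8.84455095
P = C - S*exp(-qT) + K*exp(-rT)
P = 1.0123 - 9.56000000 + 8.84455095 = 0.2969
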